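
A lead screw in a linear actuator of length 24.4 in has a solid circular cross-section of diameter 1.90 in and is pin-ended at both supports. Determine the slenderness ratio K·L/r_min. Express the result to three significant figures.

λ ≈ 51.4

I = πd⁴/64 = π×1.90⁴/64 = 0.6397 in⁴
A = 2.835 in²;  r_min = √(I/A) = √(0.6397/2.835) = 0.4750 in
L_e = K·L = 1 × 24.4 = 24.40 in
λ = L_e / r_min = 24.400 / 0.4750 = 51.4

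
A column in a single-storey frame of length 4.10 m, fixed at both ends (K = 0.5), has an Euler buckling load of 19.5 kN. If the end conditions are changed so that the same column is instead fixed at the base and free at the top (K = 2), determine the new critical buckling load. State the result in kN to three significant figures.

P_cr ∝ 1/K², so P_cr,new = P_cr,old × (K_old/K_new)² = 19.5 × (0.5/2)²
= 19.5 × 0.06250 = 1.22 kN

P_cr ≈ 1.22 kN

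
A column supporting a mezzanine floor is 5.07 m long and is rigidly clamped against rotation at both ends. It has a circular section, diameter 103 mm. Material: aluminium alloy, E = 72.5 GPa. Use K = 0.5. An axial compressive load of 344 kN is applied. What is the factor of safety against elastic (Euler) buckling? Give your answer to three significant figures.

n ≈ 1.79

I = πd⁴/64 = π×103⁴/64 = 5.525×10^6 mm⁴
I = 5.525×10^6 mm⁴ = 5.525×10^-6 m⁴
Effective length L_e = K·L = 0.5 × 5.07 = 2.535 m
P_cr = π²EI / L_e² = π² × 72.5×10⁹ × 5.525×10^-6 / 2.535² = 6.152×10^5 N
Factor of safety n = P_cr / P = 615.18 / 344 = 1.79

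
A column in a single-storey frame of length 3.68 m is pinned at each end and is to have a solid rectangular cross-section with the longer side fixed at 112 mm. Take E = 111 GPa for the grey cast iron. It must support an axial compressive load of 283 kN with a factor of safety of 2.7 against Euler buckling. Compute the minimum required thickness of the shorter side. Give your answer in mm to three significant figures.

b ≈ 100 mm

Required P_cr = n·P = 2.7 × 283 = 764.1 kN
L_e = K·L = 1 × 3.68 = 3.680 m
Required I = P_cr·L_e²/(π²E) = 7.641×10^5 × 3.680² / (π² × 1.11×10^11) = 9.445×10^-6 m⁴
I_req = 9.445×10^6 mm⁴
Rectangle, weak axis: I_min = h·b³/12 with h = 112 mm fixed  ⇒  b = (12I/h)^(1/3) = 100 mm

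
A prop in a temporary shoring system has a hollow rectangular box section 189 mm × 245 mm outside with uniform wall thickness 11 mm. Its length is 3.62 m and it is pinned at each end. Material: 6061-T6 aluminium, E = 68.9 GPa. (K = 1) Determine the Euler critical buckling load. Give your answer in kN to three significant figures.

P_cr ≈ 2660 kN

Inner dimensions: h_i = 245 − 2×11 = 223.0 mm, b_i = 189 − 2×11 = 167.0 mm
Weak-axis I_min = (h_o·b_o³ − h_i·b_i³)/12 with b_o = 189, b_i = 167.0 mm (shorter outer/inner sides).
I_min = (245×189³ − 223.0×167.0³)/12 = 5.129×10^7 mm⁴
I = 5.129×10^7 mm⁴ = 5.129×10^-5 m⁴
Effective length L_e = K·L = 1 × 3.62 = 3.620 m
P_cr = π²EI / L_e² = π² × 68.9×10⁹ × 5.129×10^-5 / 3.620² = 2.661×10^6 N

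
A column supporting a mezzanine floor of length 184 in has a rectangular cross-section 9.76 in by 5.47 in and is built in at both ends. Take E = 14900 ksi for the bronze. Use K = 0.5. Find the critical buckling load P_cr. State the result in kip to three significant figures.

Buckling occurs about the weak axis: I_min = h·b³/12 with b = 5.47 in (the shorter side).
I_min = 9.76×5.47³/12 = 133.1 in⁴
Effective length L_e = K·L = 0.5 × 184 = 92.00 in
P_cr = π²EI / L_e² = π² × 14900×10³ × 133.1 / 92.00² = 2.313×10^6 lb

P_cr ≈ 2310 kip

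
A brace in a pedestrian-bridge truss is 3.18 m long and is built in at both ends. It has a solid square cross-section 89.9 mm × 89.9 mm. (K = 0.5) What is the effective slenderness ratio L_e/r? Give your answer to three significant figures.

λ ≈ 61.3

I = a⁴/12 = 89.9⁴/12 = 5.443×10^6 mm⁴
A = 8.082×10^3 mm²;  r_min = √(I/A) = √(5.443×10^6/8.082×10^3) = 25.95 mm
L_e = K·L = 0.5 × 3.18 m = 1.590 m = 1590.0 mm
λ = L_e / r_min = 1590.0 / 25.95 = 61.3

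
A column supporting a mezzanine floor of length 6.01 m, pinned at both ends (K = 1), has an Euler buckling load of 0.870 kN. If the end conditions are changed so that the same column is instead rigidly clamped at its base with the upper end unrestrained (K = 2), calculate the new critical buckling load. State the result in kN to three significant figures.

P_cr ≈ 0.218 kN

P_cr ∝ 1/K², so P_cr,new = P_cr,old × (K_old/K_new)² = 0.870 × (1/2)²
= 0.870 × 0.2500 = 0.218 kN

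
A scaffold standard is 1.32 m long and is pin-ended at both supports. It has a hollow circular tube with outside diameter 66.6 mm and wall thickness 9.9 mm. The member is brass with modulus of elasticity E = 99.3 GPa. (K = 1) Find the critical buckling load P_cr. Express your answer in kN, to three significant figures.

Inner diameter d_i = 66.6 − 2×9.9 = 46.80 mm
I = π(d_o⁴ − d_i⁴)/64 = π(66.6⁴ − 46.80⁴)/64 = 7.303×10^5 mm⁴
I = 7.303×10^5 mm⁴ = 7.303×10^-7 m⁴
Effective length L_e = K·L = 1 × 1.32 = 1.320 m
P_cr = π²EI / L_e² = π² × 99.3×10⁹ × 7.303×10^-7 / 1.320² = 4.108×10^5 N

P_cr ≈ 411 kN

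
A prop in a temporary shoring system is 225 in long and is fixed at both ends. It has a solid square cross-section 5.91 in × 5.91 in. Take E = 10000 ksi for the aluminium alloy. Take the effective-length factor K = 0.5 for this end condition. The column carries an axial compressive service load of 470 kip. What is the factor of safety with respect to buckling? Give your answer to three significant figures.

I = a⁴/12 = 5.91⁴/12 = 101.7 in⁴
Effective length L_e = K·L = 0.5 × 225 = 112.5 in
P_cr = π²EI / L_e² = π² × 10000×10³ × 101.7 / 112.5² = 7.928×10^5 lb
Factor of safety n = P_cr / P = 792.80 / 470 = 1.69

n ≈ 1.69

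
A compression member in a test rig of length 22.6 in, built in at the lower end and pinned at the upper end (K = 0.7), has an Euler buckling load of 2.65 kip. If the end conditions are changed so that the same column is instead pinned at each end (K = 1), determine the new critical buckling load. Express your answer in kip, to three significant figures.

P_cr ≈ 1.30 kip

P_cr ∝ 1/K², so P_cr,new = P_cr,old × (K_old/K_new)² = 2.65 × (0.7/1)²
= 2.65 × 0.4900 = 1.30 kip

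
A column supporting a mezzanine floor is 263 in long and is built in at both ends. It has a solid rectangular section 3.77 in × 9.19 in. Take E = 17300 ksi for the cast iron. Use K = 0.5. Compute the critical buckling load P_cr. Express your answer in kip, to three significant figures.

Buckling occurs about the weak axis: I_min = h·b³/12 with b = 3.77 in (the shorter side).
I_min = 9.19×3.77³/12 = 41.04 in⁴
Effective length L_e = K·L = 0.5 × 263 = 131.5 in
P_cr = π²EI / L_e² = π² × 17300×10³ × 41.04 / 131.5² = 4.052×10^5 lb

P_cr ≈ 405 kip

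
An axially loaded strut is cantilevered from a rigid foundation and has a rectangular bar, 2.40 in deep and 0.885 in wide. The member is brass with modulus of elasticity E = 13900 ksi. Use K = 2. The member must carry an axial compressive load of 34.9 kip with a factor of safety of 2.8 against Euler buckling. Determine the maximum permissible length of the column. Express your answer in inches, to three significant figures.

Buckling occurs about the weak axis: I_min = h·b³/12 with b = 0.885 in (the shorter side).
I_min = 2.40×0.885³/12 = 0.1386 in⁴
Required critical load P_cr = n·P = 2.8 × 34.9 = 97.72 kip = 9.772×10^4 lb
From P_cr = π²EI/(K·L)²:  L = (1/K)·√(π²EI/P_cr) = (1/2)·√(π²×1.39×10^7×0.1386/9.772×10^4)
L = 6.98 in

L_max ≈ 6.98 in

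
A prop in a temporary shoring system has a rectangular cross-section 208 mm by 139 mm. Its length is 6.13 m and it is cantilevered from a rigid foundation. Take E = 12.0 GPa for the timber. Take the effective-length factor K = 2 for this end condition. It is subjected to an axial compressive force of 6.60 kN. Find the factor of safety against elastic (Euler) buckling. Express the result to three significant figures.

n ≈ 5.56

Buckling occurs about the weak axis: I_min = h·b³/12 with b = 139 mm (the shorter side).
I_min = 208×139³/12 = 4.655×10^7 mm⁴
I = 4.655×10^7 mm⁴ = 4.655×10^-5 m⁴
Effective length L_e = K·L = 2 × 6.13 = 12.26 m
P_cr = π²EI / L_e² = π² × 12.0×10⁹ × 4.655×10^-5 / 12.26² = 3.668×10^4 N
Factor of safety n = P_cr / P = 36.680 / 6.60 = 5.56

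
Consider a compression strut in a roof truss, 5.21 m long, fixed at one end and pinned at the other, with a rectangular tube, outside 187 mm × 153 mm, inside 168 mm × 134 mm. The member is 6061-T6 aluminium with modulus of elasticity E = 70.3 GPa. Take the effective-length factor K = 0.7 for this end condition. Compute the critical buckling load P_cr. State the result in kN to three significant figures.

Weak-axis I_min = (h_o·b_o³ − h_i·b_i³)/12 with b_o = 153, b_i = 134.0 mm (shorter outer/inner sides).
I_min = (187×153³ − 168.0×134.0³)/12 = 2.213×10^7 mm⁴
I = 2.213×10^7 mm⁴ = 2.213×10^-5 m⁴
Effective length L_e = K·L = 0.7 × 5.21 = 3.647 m
P_cr = π²EI / L_e² = π² × 70.3×10⁹ × 2.213×10^-5 / 3.647² = 1.154×10^6 N

P_cr ≈ 1150 kN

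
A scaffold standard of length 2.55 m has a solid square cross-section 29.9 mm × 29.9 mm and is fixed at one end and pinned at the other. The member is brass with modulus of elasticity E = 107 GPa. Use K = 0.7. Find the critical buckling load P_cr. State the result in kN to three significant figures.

P_cr ≈ 22.1 kN

I = a⁴/12 = 29.9⁴/12 = 6.660×10^4 mm⁴
I = 6.660×10^4 mm⁴ = 6.660×10^-8 m⁴
Effective length L_e = K·L = 0.7 × 2.55 = 1.785 m
P_cr = π²EI / L_e² = π² × 107×10⁹ × 6.660×10^-8 / 1.785² = 2.208×10^4 N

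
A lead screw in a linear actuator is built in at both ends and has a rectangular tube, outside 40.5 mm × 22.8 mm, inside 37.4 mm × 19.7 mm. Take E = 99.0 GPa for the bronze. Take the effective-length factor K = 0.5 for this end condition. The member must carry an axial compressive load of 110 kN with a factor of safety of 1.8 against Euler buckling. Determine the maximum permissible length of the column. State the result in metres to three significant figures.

L_max ≈ 0.565 m

Weak-axis I_min = (h_o·b_o³ − h_i·b_i³)/12 with b_o = 22.8, b_i = 19.70 mm (shorter outer/inner sides).
I_min = (40.5×22.8³ − 37.40×19.70³)/12 = 1.617×10^4 mm⁴
I = 1.617×10^-8 m⁴
Required critical load P_cr = n·P = 1.8 × 110 = 198.0 kN = 1.980×10^5 N
From P_cr = π²EI/(K·L)²:  L = (1/K)·√(π²EI/P_cr) = (1/0.5)·√(π²×9.90×10^10×1.617×10^-8/1.980×10^5)
L = 0.565 m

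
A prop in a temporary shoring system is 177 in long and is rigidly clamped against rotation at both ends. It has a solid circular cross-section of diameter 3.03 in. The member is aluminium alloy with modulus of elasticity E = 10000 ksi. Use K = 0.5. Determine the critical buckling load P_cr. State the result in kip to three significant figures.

P_cr ≈ 52.1 kip

I = πd⁴/64 = π×3.03⁴/64 = 4.138 in⁴
Effective length L_e = K·L = 0.5 × 177 = 88.50 in
P_cr = π²EI / L_e² = π² × 10000×10³ × 4.138 / 88.50² = 5.214×10^4 lb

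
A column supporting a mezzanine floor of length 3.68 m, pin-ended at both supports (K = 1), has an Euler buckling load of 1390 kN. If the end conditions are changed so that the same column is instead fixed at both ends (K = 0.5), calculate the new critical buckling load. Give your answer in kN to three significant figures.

P_cr ∝ 1/K², so P_cr,new = P_cr,old × (K_old/K_new)² = 1390 × (1/0.5)²
= 1390 × 4.000 = 5560 kN

P_cr ≈ 5560 kN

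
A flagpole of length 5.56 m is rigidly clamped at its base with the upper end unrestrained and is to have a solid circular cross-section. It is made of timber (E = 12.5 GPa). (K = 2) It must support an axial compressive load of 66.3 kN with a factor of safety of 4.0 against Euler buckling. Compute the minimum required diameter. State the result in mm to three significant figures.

d ≈ 271 mm

Required P_cr = n·P = 4.0 × 66.3 = 265.2 kN
L_e = K·L = 2 × 5.56 = 11.12 m
Required I = P_cr·L_e²/(π²E) = 2.652×10^5 × 11.12² / (π² × 1.25×10^10) = 2.658×10^-4 m⁴
I_req = 2.658×10^8 mm⁴
Solid circle: I = πd⁴/64  ⇒  d = (64I/π)^(1/4) = (64×2.658×10^8/π)^(1/4) = 271 mm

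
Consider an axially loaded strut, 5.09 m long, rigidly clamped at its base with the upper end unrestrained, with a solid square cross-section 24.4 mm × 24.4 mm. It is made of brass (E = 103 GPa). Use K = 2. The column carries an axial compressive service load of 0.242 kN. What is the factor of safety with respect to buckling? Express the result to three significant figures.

I = a⁴/12 = 24.4⁴/12 = 2.954×10^4 mm⁴
I = 2.954×10^4 mm⁴ = 2.954×10^-8 m⁴
Effective length L_e = K·L = 2 × 5.09 = 10.18 m
P_cr = π²EI / L_e² = π² × 103×10⁹ × 2.954×10^-8 / 10.18² = 289.7 N
Factor of safety n = P_cr / P = 0.28975 / 0.242 = 1.20

n ≈ 1.20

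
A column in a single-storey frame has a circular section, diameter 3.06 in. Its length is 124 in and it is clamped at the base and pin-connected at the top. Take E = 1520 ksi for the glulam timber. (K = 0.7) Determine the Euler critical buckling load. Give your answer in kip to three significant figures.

P_cr ≈ 8.57 kip

I = πd⁴/64 = π×3.06⁴/64 = 4.304 in⁴
Effective length L_e = K·L = 0.7 × 124 = 86.80 in
P_cr = π²EI / L_e² = π² × 1520×10³ × 4.304 / 86.80² = 8.570×10^3 lb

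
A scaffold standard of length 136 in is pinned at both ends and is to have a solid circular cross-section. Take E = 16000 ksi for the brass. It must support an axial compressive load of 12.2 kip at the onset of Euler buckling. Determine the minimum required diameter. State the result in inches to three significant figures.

L_e = K·L = 1 × 136 = 136.0 in
Required I = P_cr·L_e²/(π²E) = 1.220×10^4 × 136.0² / (π² × 1.60×10^7) = 1.429 in⁴
Solid circle: I = πd⁴/64  ⇒  d = (64I/π)^(1/4) = (64×1.429/π)^(1/4) = 2.32 in

d ≈ 2.32 in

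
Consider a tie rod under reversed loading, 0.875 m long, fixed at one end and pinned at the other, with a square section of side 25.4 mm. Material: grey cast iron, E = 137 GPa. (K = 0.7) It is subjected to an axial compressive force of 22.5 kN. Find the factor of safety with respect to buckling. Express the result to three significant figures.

I = a⁴/12 = 25.4⁴/12 = 3.469×10^4 mm⁴
I = 3.469×10^4 mm⁴ = 3.469×10^-8 m⁴
Effective length L_e = K·L = 0.7 × 0.875 = 0.6125 m
P_cr = π²EI / L_e² = π² × 137×10⁹ × 3.469×10^-8 / 0.6125² = 1.250×10^5 N
Factor of safety n = P_cr / P = 125.01 / 22.5 = 5.56

n ≈ 5.56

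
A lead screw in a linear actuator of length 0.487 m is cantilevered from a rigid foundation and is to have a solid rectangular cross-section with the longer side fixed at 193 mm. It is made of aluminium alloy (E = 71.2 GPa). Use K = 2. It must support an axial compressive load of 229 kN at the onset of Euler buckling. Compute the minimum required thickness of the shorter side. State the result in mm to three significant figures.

b ≈ 26.8 mm

L_e = K·L = 2 × 0.487 = 0.9740 m
Required I = P_cr·L_e²/(π²E) = 2.290×10^5 × 0.9740² / (π² × 7.12×10^10) = 3.092×10^-7 m⁴
I_req = 3.092×10^5 mm⁴
Rectangle, weak axis: I_min = h·b³/12 with h = 193 mm fixed  ⇒  b = (12I/h)^(1/3) = 26.8 mm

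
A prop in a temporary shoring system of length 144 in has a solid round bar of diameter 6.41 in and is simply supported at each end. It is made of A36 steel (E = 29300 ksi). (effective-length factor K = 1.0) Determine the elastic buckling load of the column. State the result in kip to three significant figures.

P_cr ≈ 1160 kip

I = πd⁴/64 = π×6.41⁴/64 = 82.87 in⁴
Effective length L_e = K·L = 1 × 144 = 144.0 in
P_cr = π²EI / L_e² = π² × 29300×10³ × 82.87 / 144.0² = 1.156×10^6 lb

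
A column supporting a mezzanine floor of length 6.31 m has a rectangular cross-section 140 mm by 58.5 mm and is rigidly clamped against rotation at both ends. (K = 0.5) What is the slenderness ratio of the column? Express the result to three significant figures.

λ ≈ 187

Buckling occurs about the weak axis: I_min = h·b³/12 with b = 58.5 mm (the shorter side).
I_min = 140×58.5³/12 = 2.336×10^6 mm⁴
A = 8.190×10^3 mm²;  r_min = √(I/A) = √(2.336×10^6/8.190×10^3) = 16.89 mm
L_e = K·L = 0.5 × 6.31 m = 3.155 m = 3155.0 mm
λ = L_e / r_min = 3155.0 / 16.89 = 187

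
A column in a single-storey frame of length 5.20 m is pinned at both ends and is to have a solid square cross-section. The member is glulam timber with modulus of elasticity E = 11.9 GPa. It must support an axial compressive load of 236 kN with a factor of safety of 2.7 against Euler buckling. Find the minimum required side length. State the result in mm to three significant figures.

Required P_cr = n·P = 2.7 × 236 = 637.2 kN
L_e = K·L = 1 × 5.20 = 5.200 m
Required I = P_cr·L_e²/(π²E) = 6.372×10^5 × 5.200² / (π² × 1.19×10^10) = 1.467×10^-4 m⁴
I_req = 1.467×10^8 mm⁴
Solid square: I = a⁴/12  ⇒  a = (12I)^(1/4) = (12×1.467×10^8)^(1/4) = 205 mm

a ≈ 205 mm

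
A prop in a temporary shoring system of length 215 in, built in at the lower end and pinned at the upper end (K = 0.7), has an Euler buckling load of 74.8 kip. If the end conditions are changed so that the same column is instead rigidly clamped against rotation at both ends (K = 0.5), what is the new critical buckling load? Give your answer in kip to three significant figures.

P_cr ∝ 1/K², so P_cr,new = P_cr,old × (K_old/K_new)² = 74.8 × (0.7/0.5)²
= 74.8 × 1.960 = 147 kip

P_cr ≈ 147 kip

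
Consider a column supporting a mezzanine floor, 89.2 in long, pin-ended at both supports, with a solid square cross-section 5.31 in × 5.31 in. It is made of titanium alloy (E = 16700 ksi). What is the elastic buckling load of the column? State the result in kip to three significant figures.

P_cr ≈ 1370 kip

I = a⁴/12 = 5.31⁴/12 = 66.25 in⁴
Effective length L_e = K·L = 1 × 89.2 = 89.20 in
P_cr = π²EI / L_e² = π² × 16700×10³ × 66.25 / 89.20² = 1.372×10^6 lb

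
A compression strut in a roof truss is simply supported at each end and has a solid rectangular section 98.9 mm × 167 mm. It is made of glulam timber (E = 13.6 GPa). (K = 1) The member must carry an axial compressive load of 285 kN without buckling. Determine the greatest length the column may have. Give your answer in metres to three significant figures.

L_max ≈ 2.52 m

Buckling occurs about the weak axis: I_min = h·b³/12 with b = 98.9 mm (the shorter side).
I_min = 167×98.9³/12 = 1.346×10^7 mm⁴
I = 1.346×10^-5 m⁴
At the buckling limit P_cr = P = 2.850×10^5 N
From P_cr = π²EI/(K·L)²:  L = (1/K)·√(π²EI/P_cr) = (1/1)·√(π²×1.36×10^10×1.346×10^-5/2.850×10^5)
L = 2.52 m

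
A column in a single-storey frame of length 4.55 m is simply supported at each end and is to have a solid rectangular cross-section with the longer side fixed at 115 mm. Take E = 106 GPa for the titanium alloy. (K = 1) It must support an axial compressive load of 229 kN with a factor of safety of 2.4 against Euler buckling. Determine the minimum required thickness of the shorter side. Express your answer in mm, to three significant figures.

Required P_cr = n·P = 2.4 × 229 = 549.6 kN
L_e = K·L = 1 × 4.55 = 4.550 m
Required I = P_cr·L_e²/(π²E) = 5.496×10^5 × 4.550² / (π² × 1.06×10^11) = 1.088×10^-5 m⁴
I_req = 1.088×10^7 mm⁴
Rectangle, weak axis: I_min = h·b³/12 with h = 115 mm fixed  ⇒  b = (12I/h)^(1/3) = 104 mm

b ≈ 104 mm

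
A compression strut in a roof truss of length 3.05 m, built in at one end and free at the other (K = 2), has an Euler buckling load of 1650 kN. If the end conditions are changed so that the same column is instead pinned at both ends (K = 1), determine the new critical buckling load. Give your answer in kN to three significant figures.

P_cr ∝ 1/K², so P_cr,new = P_cr,old × (K_old/K_new)² = 1650 × (2/1)²
= 1650 × 4.000 = 6600 kN

P_cr ≈ 6600 kN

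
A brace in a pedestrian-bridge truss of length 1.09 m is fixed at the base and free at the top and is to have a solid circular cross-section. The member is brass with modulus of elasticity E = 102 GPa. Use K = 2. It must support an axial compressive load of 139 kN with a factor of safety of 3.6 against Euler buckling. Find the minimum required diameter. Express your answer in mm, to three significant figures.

Required P_cr = n·P = 3.6 × 139 = 500.4 kN
L_e = K·L = 2 × 1.09 = 2.180 m
Required I = P_cr·L_e²/(π²E) = 5.004×10^5 × 2.180² / (π² × 1.02×10^11) = 2.362×10^-6 m⁴
I_req = 2.362×10^6 mm⁴
Solid circle: I = πd⁴/64  ⇒  d = (64I/π)^(1/4) = (64×2.362×10^6/π)^(1/4) = 83.3 mm

d ≈ 83.3 mm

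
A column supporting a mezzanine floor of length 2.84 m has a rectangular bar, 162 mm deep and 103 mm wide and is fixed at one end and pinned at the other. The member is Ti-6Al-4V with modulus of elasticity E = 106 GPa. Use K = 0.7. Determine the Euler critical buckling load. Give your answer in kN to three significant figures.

P_cr ≈ 3900 kN

Buckling occurs about the weak axis: I_min = h·b³/12 with b = 103 mm (the shorter side).
I_min = 162×103³/12 = 1.475×10^7 mm⁴
I = 1.475×10^7 mm⁴ = 1.475×10^-5 m⁴
Effective length L_e = K·L = 0.7 × 2.84 = 1.988 m
P_cr = π²EI / L_e² = π² × 106×10⁹ × 1.475×10^-5 / 1.988² = 3.905×10^6 N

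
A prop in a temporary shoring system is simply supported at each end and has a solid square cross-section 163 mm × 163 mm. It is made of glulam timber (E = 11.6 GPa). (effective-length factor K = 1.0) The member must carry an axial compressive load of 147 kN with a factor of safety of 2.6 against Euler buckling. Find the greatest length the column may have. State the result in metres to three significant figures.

L_max ≈ 4.20 m

I = a⁴/12 = 163⁴/12 = 5.883×10^7 mm⁴
I = 5.883×10^-5 m⁴
Required critical load P_cr = n·P = 2.6 × 147 = 382.2 kN = 3.822×10^5 N
From P_cr = π²EI/(K·L)²:  L = (1/K)·√(π²EI/P_cr) = (1/1)·√(π²×1.16×10^10×5.883×10^-5/3.822×10^5)
L = 4.20 m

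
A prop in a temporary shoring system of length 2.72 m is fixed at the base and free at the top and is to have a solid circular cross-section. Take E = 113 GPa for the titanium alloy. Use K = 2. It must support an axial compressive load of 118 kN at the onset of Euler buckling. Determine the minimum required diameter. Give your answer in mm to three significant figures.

d ≈ 89.4 mm

L_e = K·L = 2 × 2.72 = 5.440 m
Required I = P_cr·L_e²/(π²E) = 1.180×10^5 × 5.440² / (π² × 1.13×10^11) = 3.131×10^-6 m⁴
I_req = 3.131×10^6 mm⁴
Solid circle: I = πd⁴/64  ⇒  d = (64I/π)^(1/4) = (64×3.131×10^6/π)^(1/4) = 89.4 mm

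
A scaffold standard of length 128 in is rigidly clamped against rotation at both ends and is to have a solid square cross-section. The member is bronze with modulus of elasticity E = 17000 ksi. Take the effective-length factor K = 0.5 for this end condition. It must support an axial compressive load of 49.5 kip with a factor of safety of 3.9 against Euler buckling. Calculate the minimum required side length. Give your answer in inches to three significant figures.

a ≈ 2.74 in

Required P_cr = n·P = 3.9 × 49.5 = 193.0 kip
L_e = K·L = 0.5 × 128 = 64.00 in
Required I = P_cr·L_e²/(π²E) = 1.931×10^5 × 64.00² / (π² × 1.70×10^7) = 4.713 in⁴
Solid square: I = a⁴/12  ⇒  a = (12I)^(1/4) = (12×4.713)^(1/4) = 2.74 in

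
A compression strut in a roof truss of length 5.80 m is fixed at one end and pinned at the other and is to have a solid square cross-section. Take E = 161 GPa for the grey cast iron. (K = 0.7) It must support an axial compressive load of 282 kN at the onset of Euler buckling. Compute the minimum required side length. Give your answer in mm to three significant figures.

L_e = K·L = 0.7 × 5.80 = 4.060 m
Required I = P_cr·L_e²/(π²E) = 2.820×10^5 × 4.060² / (π² × 1.61×10^11) = 2.925×10^-6 m⁴
I_req = 2.925×10^6 mm⁴
Solid square: I = a⁴/12  ⇒  a = (12I)^(1/4) = (12×2.925×10^6)^(1/4) = 77.0 mm

a ≈ 77.0 mm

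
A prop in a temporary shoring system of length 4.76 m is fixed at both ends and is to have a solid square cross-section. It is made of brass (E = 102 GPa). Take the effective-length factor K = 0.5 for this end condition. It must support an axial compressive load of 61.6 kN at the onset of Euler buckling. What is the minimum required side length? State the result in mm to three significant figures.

a ≈ 45.2 mm

L_e = K·L = 0.5 × 4.76 = 2.380 m
Required I = P_cr·L_e²/(π²E) = 6.160×10^4 × 2.380² / (π² × 1.02×10^11) = 3.466×10^-7 m⁴
I_req = 3.466×10^5 mm⁴
Solid square: I = a⁴/12  ⇒  a = (12I)^(1/4) = (12×3.466×10^5)^(1/4) = 45.2 mm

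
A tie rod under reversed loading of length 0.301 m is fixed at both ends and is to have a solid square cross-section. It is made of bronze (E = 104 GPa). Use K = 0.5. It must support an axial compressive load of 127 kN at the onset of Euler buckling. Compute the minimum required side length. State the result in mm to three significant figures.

L_e = K·L = 0.5 × 0.301 = 0.1505 m
Required I = P_cr·L_e²/(π²E) = 1.270×10^5 × 0.1505² / (π² × 1.04×10^11) = 2.802×10^-9 m⁴
I_req = 2.802×10^3 mm⁴
Solid square: I = a⁴/12  ⇒  a = (12I)^(1/4) = (12×2.802×10^3)^(1/4) = 13.5 mm

a ≈ 13.5 mm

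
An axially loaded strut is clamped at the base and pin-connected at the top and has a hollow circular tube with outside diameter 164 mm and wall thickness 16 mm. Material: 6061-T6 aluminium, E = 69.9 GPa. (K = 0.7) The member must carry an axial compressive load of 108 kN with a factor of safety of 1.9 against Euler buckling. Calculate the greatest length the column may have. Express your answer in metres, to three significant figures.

L_max ≈ 11.9 m

Inner diameter d_i = 164 − 2×16 = 132.0 mm
I = π(d_o⁴ − d_i⁴)/64 = π(164⁴ − 132.0⁴)/64 = 2.061×10^7 mm⁴
I = 2.061×10^-5 m⁴
Required critical load P_cr = n·P = 1.9 × 108 = 205.2 kN = 2.052×10^5 N
From P_cr = π²EI/(K·L)²:  L = (1/K)·√(π²EI/P_cr) = (1/0.7)·√(π²×6.99×10^10×2.061×10^-5/2.052×10^5)
L = 11.9 m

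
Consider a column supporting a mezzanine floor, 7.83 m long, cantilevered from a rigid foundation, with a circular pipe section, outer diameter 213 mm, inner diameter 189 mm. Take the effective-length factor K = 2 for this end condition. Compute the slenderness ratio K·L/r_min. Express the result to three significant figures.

λ ≈ 220

d_o = 213 mm, d_i = 189 mm
I = π(d_o⁴ − d_i⁴)/64 = π(213⁴ − 189.0⁴)/64 = 3.840×10^7 mm⁴
A = 7.578×10^3 mm²;  r_min = √(I/A) = √(3.840×10^7/7.578×10^3) = 71.19 mm
L_e = K·L = 2 × 7.83 m = 15.66 m = 15660 mm
λ = L_e / r_min = 15660 / 71.19 = 220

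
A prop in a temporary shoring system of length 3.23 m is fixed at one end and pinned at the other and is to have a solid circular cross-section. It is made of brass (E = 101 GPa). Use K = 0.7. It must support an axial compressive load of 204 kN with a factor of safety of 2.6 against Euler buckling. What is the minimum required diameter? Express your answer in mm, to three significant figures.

Required P_cr = n·P = 2.6 × 204 = 530.4 kN
L_e = K·L = 0.7 × 3.23 = 2.261 m
Required I = P_cr·L_e²/(π²E) = 5.304×10^5 × 2.261² / (π² × 1.01×10^11) = 2.720×10^-6 m⁴
I_req = 2.720×10^6 mm⁴
Solid circle: I = πd⁴/64  ⇒  d = (64I/π)^(1/4) = (64×2.720×10^6/π)^(1/4) = 86.3 mm

d ≈ 86.3 mm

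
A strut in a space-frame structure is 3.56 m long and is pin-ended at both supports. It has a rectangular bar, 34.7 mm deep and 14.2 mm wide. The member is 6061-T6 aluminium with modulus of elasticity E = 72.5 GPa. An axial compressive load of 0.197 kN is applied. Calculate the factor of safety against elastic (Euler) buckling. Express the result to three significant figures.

Buckling occurs about the weak axis: I_min = h·b³/12 with b = 14.2 mm (the shorter side).
I_min = 34.7×14.2³/12 = 8.280×10^3 mm⁴
I = 8.280×10^3 mm⁴ = 8.280×10^-9 m⁴
Effective length L_e = K·L = 1 × 3.56 = 3.560 m
P_cr = π²EI / L_e² = π² × 72.5×10⁹ × 8.280×10^-9 / 3.560² = 467.5 N
Factor of safety n = P_cr / P = 0.46747 / 0.197 = 2.37

n ≈ 2.37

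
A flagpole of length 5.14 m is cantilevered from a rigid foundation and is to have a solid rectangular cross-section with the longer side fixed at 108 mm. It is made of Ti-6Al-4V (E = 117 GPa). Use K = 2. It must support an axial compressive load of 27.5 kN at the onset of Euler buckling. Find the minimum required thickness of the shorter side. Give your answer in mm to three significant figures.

b ≈ 65.4 mm

L_e = K·L = 2 × 5.14 = 10.28 m
Required I = P_cr·L_e²/(π²E) = 2.750×10^4 × 10.28² / (π² × 1.17×10^11) = 2.517×10^-6 m⁴
I_req = 2.517×10^6 mm⁴
Rectangle, weak axis: I_min = h·b³/12 with h = 108 mm fixed  ⇒  b = (12I/h)^(1/3) = 65.4 mm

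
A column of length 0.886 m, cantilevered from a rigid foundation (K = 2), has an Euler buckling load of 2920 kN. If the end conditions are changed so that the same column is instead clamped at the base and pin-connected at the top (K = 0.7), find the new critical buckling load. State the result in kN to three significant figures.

P_cr ≈ 23800 kN

P_cr ∝ 1/K², so P_cr,new = P_cr,old × (K_old/K_new)² = 2920 × (2/0.7)²
= 2920 × 8.163 = 23800 kN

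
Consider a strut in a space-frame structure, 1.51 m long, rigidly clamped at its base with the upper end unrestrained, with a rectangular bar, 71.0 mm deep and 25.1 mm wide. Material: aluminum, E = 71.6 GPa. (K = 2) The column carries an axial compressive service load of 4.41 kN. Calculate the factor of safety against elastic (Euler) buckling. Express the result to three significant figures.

n ≈ 1.64

Buckling occurs about the weak axis: I_min = h·b³/12 with b = 25.1 mm (the shorter side).
I_min = 71.0×25.1³/12 = 9.356×10^4 mm⁴
I = 9.356×10^4 mm⁴ = 9.356×10^-8 m⁴
Effective length L_e = K·L = 2 × 1.51 = 3.020 m
P_cr = π²EI / L_e² = π² × 71.6×10⁹ × 9.356×10^-8 / 3.020² = 7.249×10^3 N
Factor of safety n = P_cr / P = 7.2493 / 4.41 = 1.64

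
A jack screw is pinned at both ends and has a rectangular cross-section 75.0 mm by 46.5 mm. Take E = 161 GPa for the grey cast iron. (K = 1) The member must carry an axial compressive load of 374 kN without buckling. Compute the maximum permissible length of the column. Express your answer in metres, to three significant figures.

Buckling occurs about the weak axis: I_min = h·b³/12 with b = 46.5 mm (the shorter side).
I_min = 75.0×46.5³/12 = 6.284×10^5 mm⁴
I = 6.284×10^-7 m⁴
At the buckling limit P_cr = P = 3.740×10^5 N
From P_cr = π²EI/(K·L)²:  L = (1/K)·√(π²EI/P_cr) = (1/1)·√(π²×1.61×10^11×6.284×10^-7/3.740×10^5)
L = 1.63 m

L_max ≈ 1.63 m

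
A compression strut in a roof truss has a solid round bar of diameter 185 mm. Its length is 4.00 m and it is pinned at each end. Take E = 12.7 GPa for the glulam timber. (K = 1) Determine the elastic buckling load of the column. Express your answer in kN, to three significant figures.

I = πd⁴/64 = π×185⁴/64 = 5.750×10^7 mm⁴
I = 5.750×10^7 mm⁴ = 5.750×10^-5 m⁴
Effective length L_e = K·L = 1 × 4.00 = 4.000 m
P_cr = π²EI / L_e² = π² × 12.7×10⁹ × 5.750×10^-5 / 4.000² = 4.504×10^5 N

P_cr ≈ 450 kN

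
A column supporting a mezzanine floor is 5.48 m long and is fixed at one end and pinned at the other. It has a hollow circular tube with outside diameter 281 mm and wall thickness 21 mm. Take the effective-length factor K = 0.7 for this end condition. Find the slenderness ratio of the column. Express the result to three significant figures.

λ ≈ 41.6

Inner diameter d_i = 281 − 2×21 = 239.0 mm
I = π(d_o⁴ − d_i⁴)/64 = π(281⁴ − 239.0⁴)/64 = 1.459×10^8 mm⁴
A = 1.715×10^4 mm²;  r_min = √(I/A) = √(1.459×10^8/1.715×10^4) = 92.22 mm
L_e = K·L = 0.7 × 5.48 m = 3.836 m = 3836.0 mm
λ = L_e / r_min = 3836.0 / 92.22 = 41.6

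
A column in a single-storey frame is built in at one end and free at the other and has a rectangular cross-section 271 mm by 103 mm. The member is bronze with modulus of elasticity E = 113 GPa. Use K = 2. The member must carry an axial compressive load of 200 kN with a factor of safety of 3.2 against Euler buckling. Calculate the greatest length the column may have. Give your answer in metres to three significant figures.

L_max ≈ 3.28 m

Buckling occurs about the weak axis: I_min = h·b³/12 with b = 103 mm (the shorter side).
I_min = 271×103³/12 = 2.468×10^7 mm⁴
I = 2.468×10^-5 m⁴
Required critical load P_cr = n·P = 3.2 × 200 = 640.0 kN = 6.400×10^5 N
From P_cr = π²EI/(K·L)²:  L = (1/K)·√(π²EI/P_cr) = (1/2)·√(π²×1.13×10^11×2.468×10^-5/6.400×10^5)
L = 3.28 m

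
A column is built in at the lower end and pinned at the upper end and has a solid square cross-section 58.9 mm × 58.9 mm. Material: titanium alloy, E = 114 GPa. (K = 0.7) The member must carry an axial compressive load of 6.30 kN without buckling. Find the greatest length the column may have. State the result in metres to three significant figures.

L_max ≈ 19.1 m

I = a⁴/12 = 58.9⁴/12 = 1.003×10^6 mm⁴
I = 1.003×10^-6 m⁴
At the buckling limit P_cr = P = 6.300×10^3 N
From P_cr = π²EI/(K·L)²:  L = (1/K)·√(π²EI/P_cr) = (1/0.7)·√(π²×1.14×10^11×1.003×10^-6/6.300×10^3)
L = 19.1 m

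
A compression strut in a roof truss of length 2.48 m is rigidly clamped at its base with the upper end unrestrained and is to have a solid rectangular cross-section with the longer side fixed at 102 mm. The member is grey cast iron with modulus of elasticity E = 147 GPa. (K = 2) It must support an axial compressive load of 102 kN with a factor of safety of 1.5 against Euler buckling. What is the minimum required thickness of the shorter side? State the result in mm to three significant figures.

Required P_cr = n·P = 1.5 × 102 = 153.0 kN
L_e = K·L = 2 × 2.48 = 4.960 m
Required I = P_cr·L_e²/(π²E) = 1.530×10^5 × 4.960² / (π² × 1.47×10^11) = 2.594×10^-6 m⁴
I_req = 2.594×10^6 mm⁴
Rectangle, weak axis: I_min = h·b³/12 with h = 102 mm fixed  ⇒  b = (12I/h)^(1/3) = 67.3 mm

b ≈ 67.3 mm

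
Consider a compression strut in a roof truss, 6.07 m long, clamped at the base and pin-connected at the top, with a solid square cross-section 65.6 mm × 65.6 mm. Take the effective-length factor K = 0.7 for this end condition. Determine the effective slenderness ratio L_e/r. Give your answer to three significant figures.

For a square r = a/√12 = 65.6/√12 = 18.94 mm
L_e = K·L = 0.7 × 6.07 m = 4.249 m = 4249.0 mm
λ = L_e / r_min = 4249.0 / 18.94 = 224

λ ≈ 224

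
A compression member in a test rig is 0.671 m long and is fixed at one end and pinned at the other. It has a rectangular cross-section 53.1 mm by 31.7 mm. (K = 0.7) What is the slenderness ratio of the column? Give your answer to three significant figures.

Buckling occurs about the weak axis: I_min = h·b³/12 with b = 31.7 mm (the shorter side).
I_min = 53.1×31.7³/12 = 1.410×10^5 mm⁴
A = 1.683×10^3 mm²;  r_min = √(I/A) = √(1.410×10^5/1.683×10^3) = 9.151 mm
L_e = K·L = 0.7 × 0.671 m = 0.4697 m = 469.70 mm
λ = L_e / r_min = 469.70 / 9.151 = 51.3

λ ≈ 51.3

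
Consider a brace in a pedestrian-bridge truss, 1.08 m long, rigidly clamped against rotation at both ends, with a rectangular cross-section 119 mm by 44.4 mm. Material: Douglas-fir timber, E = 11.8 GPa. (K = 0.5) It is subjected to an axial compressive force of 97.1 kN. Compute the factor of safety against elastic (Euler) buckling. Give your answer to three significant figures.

n ≈ 3.57

Buckling occurs about the weak axis: I_min = h·b³/12 with b = 44.4 mm (the shorter side).
I_min = 119×44.4³/12 = 8.680×10^5 mm⁴
I = 8.680×10^5 mm⁴ = 8.680×10^-7 m⁴
Effective length L_e = K·L = 0.5 × 1.08 = 0.5400 m
P_cr = π²EI / L_e² = π² × 11.8×10⁹ × 8.680×10^-7 / 0.5400² = 3.467×10^5 N
Factor of safety n = P_cr / P = 346.66 / 97.1 = 3.57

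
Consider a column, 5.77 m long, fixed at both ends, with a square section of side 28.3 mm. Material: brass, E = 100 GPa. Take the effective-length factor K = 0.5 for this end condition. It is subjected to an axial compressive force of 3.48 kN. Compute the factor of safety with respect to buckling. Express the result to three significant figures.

I = a⁴/12 = 28.3⁴/12 = 5.345×10^4 mm⁴
I = 5.345×10^4 mm⁴ = 5.345×10^-8 m⁴
Effective length L_e = K·L = 0.5 × 5.77 = 2.885 m
P_cr = π²EI / L_e² = π² × 100×10⁹ × 5.345×10^-8 / 2.885² = 6.338×10^3 N
Factor of safety n = P_cr / P = 6.3383 / 3.48 = 1.82

n ≈ 1.82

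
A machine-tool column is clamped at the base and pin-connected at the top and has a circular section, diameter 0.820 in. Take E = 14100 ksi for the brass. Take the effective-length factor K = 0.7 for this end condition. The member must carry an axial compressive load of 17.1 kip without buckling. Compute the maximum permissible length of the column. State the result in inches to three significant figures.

I = πd⁴/64 = π×0.820⁴/64 = 2.219×10^-2 in⁴
At the buckling limit P_cr = P = 1.710×10^4 lb
From P_cr = π²EI/(K·L)²:  L = (1/K)·√(π²EI/P_cr) = (1/0.7)·√(π²×1.41×10^7×2.219×10^-2/1.710×10^4)
L = 19.2 in

L_max ≈ 19.2 in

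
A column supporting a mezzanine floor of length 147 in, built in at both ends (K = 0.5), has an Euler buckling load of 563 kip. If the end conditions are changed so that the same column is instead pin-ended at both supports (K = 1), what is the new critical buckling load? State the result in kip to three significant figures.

P_cr ∝ 1/K², so P_cr,new = P_cr,old × (K_old/K_new)² = 563 × (0.5/1)²
= 563 × 0.2500 = 141 kip

P_cr ≈ 141 kip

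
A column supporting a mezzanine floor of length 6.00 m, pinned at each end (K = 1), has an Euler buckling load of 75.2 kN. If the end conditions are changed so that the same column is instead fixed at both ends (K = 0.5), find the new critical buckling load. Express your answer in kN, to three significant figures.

P_cr ≈ 301 kN

P_cr ∝ 1/K², so P_cr,new = P_cr,old × (K_old/K_new)² = 75.2 × (1/0.5)²
= 75.2 × 4.000 = 301 kN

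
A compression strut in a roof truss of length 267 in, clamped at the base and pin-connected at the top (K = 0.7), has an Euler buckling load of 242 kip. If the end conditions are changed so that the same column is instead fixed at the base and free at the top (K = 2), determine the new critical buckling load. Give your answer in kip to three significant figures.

P_cr ∝ 1/K², so P_cr,new = P_cr,old × (K_old/K_new)² = 242 × (0.7/2)²
= 242 × 0.1225 = 29.6 kip

P_cr ≈ 29.6 kip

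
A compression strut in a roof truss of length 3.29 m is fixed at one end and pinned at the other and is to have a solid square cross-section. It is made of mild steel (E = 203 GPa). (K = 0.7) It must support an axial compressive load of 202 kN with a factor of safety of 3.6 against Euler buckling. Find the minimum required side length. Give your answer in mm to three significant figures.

a ≈ 69.3 mm

Required P_cr = n·P = 3.6 × 202 = 727.2 kN
L_e = K·L = 0.7 × 3.29 = 2.303 m
Required I = P_cr·L_e²/(π²E) = 7.272×10^5 × 2.303² / (π² × 2.03×10^11) = 1.925×10^-6 m⁴
I_req = 1.925×10^6 mm⁴
Solid square: I = a⁴/12  ⇒  a = (12I)^(1/4) = (12×1.925×10^6)^(1/4) = 69.3 mm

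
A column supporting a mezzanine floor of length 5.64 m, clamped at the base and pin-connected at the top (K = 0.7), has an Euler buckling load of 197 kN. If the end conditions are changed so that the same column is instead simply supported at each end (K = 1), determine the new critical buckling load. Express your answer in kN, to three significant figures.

P_cr ≈ 96.5 kN

P_cr ∝ 1/K², so P_cr,new = P_cr,old × (K_old/K_new)² = 197 × (0.7/1)²
= 197 × 0.4900 = 96.5 kN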